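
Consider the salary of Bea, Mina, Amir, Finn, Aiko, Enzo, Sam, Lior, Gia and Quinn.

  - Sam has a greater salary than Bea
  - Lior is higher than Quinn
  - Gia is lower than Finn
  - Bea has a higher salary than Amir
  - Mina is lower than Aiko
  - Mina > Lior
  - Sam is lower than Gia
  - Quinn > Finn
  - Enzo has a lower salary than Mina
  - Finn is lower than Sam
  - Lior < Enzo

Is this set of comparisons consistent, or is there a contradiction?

inconsistent

Chaining the given relations yields Sam < Gia < Finn, so Sam < Finn. But one relation states Finn < Sam. These cannot both hold.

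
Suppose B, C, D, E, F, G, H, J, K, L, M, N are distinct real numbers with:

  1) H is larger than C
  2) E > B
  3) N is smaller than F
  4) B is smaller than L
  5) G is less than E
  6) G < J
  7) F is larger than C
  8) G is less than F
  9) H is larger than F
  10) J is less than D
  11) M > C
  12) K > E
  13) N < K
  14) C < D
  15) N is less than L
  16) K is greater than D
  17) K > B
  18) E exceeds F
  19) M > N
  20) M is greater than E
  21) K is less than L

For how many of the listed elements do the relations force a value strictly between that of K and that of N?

2

The relations place N below K. An element lies strictly between them when it is forced above N and also forced below K.
Above N: {F, H, E, M, L}. Below K: {G, C, B, F, J, D, E}.
Intersection: {F, E} — 2.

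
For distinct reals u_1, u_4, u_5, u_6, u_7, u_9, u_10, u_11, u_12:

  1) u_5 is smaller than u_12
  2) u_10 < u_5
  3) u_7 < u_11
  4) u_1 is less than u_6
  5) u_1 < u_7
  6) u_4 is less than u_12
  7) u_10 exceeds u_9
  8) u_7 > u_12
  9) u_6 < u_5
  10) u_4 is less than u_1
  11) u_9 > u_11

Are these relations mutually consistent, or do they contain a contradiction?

inconsistent

We have u_10 < u_5 stated directly, yet also u_5 < u_12 < u_7 < u_11 < u_9 < u_10 by chaining the others — so u_5 < u_10. Contradiction.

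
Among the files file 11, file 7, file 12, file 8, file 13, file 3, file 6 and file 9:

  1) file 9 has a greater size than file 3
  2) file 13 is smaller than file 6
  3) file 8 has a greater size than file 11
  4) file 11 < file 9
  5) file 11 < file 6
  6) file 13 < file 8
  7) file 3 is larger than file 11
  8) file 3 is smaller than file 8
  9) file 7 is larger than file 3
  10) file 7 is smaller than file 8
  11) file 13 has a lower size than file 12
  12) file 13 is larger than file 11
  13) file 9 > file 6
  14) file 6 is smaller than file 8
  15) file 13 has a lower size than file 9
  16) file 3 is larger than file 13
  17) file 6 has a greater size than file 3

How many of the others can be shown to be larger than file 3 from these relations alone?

4

The elements the relations force above file 3 are file 7, file 6, file 8, file 9 — no chain reaches any other.
That is 4.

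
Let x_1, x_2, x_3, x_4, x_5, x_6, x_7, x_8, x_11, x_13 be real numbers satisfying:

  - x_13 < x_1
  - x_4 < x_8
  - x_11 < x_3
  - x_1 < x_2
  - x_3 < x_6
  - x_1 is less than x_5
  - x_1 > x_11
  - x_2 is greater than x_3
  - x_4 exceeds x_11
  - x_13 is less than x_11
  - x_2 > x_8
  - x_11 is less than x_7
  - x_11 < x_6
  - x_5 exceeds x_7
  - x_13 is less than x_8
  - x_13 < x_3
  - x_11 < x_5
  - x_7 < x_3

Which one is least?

x_13

x_11 is not least since x_13 < x_11; x_7 is not least since x_11 < x_7; x_3 is not least since x_13 < x_3; x_1 is not least since x_13 < x_1; x_5 is not least since x_11 < x_5; x_4 is not least since x_11 < x_4; x_6 is not least since x_3 < x_6; x_8 is not least since x_4 < x_8; x_2 is not least since x_1 < x_2.
Only x_13 has nothing below it, so x_13 is the least.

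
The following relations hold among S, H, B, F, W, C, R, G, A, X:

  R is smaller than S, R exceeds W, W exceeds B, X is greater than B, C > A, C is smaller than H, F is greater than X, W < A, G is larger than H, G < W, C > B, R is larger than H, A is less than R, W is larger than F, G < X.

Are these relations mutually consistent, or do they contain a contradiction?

We have A < C stated directly, yet also C < H < G < X < F < W < A by chaining the others — so C < A. Contradiction.

inconsistent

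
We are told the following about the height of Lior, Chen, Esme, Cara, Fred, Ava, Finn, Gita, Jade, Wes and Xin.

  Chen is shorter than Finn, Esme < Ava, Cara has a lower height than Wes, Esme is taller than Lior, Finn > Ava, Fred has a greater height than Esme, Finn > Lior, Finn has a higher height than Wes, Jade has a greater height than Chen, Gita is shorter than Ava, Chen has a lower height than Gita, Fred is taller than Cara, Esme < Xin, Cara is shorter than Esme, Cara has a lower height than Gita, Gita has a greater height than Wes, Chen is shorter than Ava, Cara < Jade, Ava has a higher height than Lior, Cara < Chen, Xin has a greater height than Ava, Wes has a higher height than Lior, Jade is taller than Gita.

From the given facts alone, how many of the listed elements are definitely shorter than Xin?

7

Directly below Xin: Esme, Ava.
One step further: Cara, Lior, Chen, Gita (6 so far).
One step further: Wes (7 so far).
Nothing else is reachable below Xin; 7 in all.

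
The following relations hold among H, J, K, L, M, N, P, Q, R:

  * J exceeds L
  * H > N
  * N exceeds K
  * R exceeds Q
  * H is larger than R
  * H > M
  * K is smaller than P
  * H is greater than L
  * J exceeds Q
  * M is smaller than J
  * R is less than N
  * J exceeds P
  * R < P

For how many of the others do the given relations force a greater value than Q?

5

The elements the relations force above Q are R, P, N, H, J — no chain reaches any other.
That is 5.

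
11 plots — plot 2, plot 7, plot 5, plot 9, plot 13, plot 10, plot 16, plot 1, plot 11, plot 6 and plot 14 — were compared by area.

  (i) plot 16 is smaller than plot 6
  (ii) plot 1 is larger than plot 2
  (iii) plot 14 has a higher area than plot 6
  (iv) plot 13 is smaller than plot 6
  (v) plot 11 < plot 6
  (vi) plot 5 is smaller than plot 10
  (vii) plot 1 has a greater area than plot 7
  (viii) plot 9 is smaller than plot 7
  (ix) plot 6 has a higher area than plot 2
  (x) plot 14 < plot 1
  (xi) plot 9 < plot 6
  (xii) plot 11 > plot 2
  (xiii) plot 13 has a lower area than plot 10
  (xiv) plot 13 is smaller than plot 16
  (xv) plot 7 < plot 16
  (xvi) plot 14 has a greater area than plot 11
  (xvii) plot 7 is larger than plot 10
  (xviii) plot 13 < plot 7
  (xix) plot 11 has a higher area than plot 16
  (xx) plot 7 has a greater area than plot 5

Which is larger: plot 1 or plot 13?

plot 1

plot 13 < plot 10 and plot 10 < plot 7 give plot 13 < plot 7.
Then plot 7 < plot 16 extends the chain to plot 16.
Then plot 16 < plot 11 extends the chain to plot 11.
Then plot 11 < plot 6 extends the chain to plot 6.
With plot 6 < plot 14: plot 13 < plot 10 < plot 7 < plot 16 < plot 11 < plot 6 < plot 14.
With plot 14 < plot 1: plot 13 < plot 10 < plot 7 < plot 16 < plot 11 < plot 6 < plot 14 < plot 1.
So plot 13 < plot 1; plot 1 is the larger of the two.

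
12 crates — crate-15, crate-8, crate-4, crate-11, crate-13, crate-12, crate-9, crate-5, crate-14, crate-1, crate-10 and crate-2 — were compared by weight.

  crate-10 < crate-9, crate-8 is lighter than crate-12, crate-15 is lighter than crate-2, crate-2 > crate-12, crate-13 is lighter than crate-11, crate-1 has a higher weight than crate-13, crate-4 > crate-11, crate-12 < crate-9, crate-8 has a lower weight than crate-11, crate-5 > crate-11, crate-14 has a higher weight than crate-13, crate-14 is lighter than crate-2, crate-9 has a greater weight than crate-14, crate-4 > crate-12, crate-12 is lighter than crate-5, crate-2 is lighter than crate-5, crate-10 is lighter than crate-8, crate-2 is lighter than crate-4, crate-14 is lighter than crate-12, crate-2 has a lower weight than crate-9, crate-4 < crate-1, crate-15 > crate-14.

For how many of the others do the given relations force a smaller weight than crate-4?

The elements the relations force below crate-4 are crate-13, crate-10, crate-8, crate-14, crate-12, crate-11, crate-15, crate-2 — no chain reaches any other.
That is 8.

8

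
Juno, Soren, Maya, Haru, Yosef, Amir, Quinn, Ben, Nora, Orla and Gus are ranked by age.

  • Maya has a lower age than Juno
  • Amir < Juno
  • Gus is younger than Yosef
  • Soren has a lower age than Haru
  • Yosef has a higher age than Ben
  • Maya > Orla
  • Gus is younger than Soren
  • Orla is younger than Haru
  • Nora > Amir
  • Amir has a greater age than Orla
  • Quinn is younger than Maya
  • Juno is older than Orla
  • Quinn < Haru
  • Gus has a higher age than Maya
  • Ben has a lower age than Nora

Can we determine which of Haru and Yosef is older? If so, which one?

Following every chain through Yosef: below Yosef we get Orla, Quinn, Maya, Ben, Gus.
Haru is not reached, and no chain runs the other way from Haru to Yosef.
So the given relations leave the order of Yosef and Haru undetermined.

undetermined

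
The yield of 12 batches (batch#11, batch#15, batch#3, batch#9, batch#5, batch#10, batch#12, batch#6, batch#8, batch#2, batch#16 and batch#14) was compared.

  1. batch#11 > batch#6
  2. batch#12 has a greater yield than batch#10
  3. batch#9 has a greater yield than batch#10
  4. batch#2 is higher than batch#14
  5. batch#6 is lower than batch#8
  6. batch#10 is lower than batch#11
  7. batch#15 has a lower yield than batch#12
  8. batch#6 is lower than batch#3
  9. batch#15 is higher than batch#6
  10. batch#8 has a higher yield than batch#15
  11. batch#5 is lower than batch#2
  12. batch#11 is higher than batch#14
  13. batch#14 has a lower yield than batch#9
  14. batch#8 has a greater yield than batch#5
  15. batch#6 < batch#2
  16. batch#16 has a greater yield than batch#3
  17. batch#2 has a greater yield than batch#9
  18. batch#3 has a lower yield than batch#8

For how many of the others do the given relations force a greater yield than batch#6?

7

Directly above batch#6: batch#15, batch#11, batch#3, batch#8, batch#2.
One step further: batch#12, batch#16 (7 so far).
No other element is forced above batch#6 by the given relations, so the count is 7.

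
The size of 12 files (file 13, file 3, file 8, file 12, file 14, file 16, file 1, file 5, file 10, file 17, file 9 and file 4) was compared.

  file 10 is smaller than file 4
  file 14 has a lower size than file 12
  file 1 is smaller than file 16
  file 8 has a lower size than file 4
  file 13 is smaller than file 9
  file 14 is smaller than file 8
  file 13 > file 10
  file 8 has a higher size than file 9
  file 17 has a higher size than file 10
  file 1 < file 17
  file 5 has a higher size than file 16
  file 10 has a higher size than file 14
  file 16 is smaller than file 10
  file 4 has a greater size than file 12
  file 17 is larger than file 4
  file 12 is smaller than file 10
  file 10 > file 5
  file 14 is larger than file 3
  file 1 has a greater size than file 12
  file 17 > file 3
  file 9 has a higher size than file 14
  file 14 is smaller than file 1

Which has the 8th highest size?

Chaining the given pairs: file 3 < file 14 < file 12 < file 1 < file 16 < file 5 < file 10 < file 13 < file 9 < file 8 < file 4 < file 17.
The 8th largest is file 16.

file 16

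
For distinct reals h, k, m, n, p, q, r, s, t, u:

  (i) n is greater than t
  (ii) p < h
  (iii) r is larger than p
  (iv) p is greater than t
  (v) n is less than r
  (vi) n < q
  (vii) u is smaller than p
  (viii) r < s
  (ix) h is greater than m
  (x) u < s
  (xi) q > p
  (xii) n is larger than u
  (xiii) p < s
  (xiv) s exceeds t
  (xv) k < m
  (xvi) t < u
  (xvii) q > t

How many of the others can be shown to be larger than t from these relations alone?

Directly above t: u, n, p, q, s.
One step further: r, h (7 so far).
Nothing else is reachable above t; 7 in all.

7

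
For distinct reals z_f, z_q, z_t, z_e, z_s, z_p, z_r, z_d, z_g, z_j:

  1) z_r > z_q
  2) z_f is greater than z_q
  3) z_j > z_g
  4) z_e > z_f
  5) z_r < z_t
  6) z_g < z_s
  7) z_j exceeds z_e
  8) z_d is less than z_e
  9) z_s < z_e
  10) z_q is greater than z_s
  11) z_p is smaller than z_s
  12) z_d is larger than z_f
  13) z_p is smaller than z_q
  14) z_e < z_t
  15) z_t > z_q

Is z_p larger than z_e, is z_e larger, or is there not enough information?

Chaining the given relations: z_p < z_s < z_q < z_f < z_d < z_e.
So z_e is larger.

z_e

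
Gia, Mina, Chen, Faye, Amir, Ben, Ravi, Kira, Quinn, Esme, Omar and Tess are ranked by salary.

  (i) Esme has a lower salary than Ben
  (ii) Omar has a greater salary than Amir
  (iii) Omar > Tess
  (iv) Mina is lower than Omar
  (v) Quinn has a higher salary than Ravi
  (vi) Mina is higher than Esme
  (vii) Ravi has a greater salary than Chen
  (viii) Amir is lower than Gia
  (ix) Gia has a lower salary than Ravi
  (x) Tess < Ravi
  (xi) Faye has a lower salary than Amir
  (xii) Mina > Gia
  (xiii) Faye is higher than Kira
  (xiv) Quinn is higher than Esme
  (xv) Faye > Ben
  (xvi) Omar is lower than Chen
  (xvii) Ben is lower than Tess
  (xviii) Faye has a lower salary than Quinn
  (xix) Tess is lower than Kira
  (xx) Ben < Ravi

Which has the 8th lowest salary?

Mina

Piecing the relations together gives one ordering: Esme < Ben < Tess < Kira < Faye < Amir < Gia < Mina < Omar < Chen < Ravi < Quinn.
The 8th smallest is Mina.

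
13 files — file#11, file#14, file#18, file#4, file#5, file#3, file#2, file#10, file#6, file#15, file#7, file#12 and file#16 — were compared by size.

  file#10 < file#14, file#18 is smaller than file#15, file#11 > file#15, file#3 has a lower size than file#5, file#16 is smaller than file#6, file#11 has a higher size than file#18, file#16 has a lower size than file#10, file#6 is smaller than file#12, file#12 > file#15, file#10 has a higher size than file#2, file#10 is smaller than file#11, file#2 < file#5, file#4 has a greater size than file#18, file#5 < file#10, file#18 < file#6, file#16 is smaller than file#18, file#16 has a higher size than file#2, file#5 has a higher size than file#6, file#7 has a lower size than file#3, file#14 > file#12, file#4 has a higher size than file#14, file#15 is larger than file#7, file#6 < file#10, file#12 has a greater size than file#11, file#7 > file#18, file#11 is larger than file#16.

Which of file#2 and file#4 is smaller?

file#2

Following the relations from file#2: file#2 < file#16 < file#18 < file#7 < file#3 < file#5 < file#10 < file#11 < file#12 < file#14 < file#4.
So file#2 < file#4; file#2 is the smaller of the two.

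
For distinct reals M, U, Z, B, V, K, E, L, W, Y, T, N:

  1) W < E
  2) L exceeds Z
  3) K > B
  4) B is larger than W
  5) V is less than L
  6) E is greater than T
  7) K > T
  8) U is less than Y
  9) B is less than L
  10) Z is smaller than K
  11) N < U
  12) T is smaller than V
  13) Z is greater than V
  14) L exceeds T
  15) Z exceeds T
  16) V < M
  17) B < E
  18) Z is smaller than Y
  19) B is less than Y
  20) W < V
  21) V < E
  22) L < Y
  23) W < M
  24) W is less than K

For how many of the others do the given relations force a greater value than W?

8

The elements the relations force above W are V, B, Z, K, E, L, Y, M — no chain reaches any other.
That is 8.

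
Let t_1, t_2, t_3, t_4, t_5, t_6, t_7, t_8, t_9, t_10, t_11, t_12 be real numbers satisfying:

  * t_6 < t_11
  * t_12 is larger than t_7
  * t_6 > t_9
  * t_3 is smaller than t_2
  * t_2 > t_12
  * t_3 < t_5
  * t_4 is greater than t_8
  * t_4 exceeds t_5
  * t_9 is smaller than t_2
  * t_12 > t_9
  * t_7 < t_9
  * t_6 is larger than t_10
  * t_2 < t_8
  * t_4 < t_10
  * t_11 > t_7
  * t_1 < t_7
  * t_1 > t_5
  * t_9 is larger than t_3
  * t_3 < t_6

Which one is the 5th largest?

Chaining the given pairs: t_3 < t_5 < t_1 < t_7 < t_9 < t_12 < t_2 < t_8 < t_4 < t_10 < t_6 < t_11.
Counting 5 from the largest end gives t_8.

t_8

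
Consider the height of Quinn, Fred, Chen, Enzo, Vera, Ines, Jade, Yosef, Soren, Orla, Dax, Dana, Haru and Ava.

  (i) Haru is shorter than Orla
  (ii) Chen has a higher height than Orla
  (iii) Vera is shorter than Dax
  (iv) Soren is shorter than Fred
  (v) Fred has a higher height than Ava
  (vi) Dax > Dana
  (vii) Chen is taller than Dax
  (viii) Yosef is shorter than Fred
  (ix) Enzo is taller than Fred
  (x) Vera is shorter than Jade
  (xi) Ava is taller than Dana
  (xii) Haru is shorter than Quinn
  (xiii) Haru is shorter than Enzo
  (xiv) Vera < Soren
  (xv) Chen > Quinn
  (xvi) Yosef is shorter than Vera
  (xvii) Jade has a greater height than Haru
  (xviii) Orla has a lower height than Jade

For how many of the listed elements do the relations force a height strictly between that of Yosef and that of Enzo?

The relations place Yosef below Enzo. An element lies strictly between them when it is forced above Yosef and also forced below Enzo.
Above Yosef: {Vera, Dax, Soren, Jade, Fred, Chen}. Below Enzo: {Dana, Ava, Haru, Vera, Soren, Fred}.
Intersection: {Vera, Soren, Fred} — 3.

3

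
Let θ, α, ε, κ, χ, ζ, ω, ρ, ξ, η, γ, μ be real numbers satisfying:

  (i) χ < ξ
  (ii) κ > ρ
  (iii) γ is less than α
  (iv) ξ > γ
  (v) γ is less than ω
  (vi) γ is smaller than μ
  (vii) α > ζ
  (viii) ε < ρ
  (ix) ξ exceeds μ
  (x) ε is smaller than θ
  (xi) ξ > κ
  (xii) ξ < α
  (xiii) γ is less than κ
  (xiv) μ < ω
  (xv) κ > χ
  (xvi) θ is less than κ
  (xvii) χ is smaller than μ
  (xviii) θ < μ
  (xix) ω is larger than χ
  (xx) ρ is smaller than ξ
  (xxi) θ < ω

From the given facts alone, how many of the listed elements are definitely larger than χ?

Directly above χ: κ, μ, ξ, ω.
One step further: α (5 so far).
Nothing else is reachable above χ; 5 in all.

5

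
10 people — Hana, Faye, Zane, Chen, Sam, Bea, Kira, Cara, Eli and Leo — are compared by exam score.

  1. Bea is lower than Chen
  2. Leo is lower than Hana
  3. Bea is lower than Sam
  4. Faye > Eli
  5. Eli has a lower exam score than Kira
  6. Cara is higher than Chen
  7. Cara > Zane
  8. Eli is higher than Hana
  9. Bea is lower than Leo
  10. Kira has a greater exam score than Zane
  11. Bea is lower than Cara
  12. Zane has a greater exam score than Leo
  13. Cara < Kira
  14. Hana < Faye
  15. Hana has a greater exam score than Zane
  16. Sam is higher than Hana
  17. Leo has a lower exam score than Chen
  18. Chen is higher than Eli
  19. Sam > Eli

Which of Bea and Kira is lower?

Bea

Link the given pairs in sequence: Bea < Leo; Leo < Zane; Zane < Hana; Hana < Eli; Eli < Kira.
Chaining these gives Bea < Leo < Zane < Hana < Eli < Kira.
So Bea < Kira; Bea is the lower of the two.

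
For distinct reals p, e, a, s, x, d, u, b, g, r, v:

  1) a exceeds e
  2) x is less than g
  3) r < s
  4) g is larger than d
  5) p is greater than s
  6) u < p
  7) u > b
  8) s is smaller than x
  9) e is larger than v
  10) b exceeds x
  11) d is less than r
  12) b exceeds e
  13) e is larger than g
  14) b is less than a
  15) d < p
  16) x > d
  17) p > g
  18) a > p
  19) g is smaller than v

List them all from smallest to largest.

d < r < s < x < g < v < e < b < u < p < a

Nothing is placed below d, so it is least; from there d < r; r < s; s < x; x < g; g < v; v < e; e < b; b < u; u < p; p < a, each given directly.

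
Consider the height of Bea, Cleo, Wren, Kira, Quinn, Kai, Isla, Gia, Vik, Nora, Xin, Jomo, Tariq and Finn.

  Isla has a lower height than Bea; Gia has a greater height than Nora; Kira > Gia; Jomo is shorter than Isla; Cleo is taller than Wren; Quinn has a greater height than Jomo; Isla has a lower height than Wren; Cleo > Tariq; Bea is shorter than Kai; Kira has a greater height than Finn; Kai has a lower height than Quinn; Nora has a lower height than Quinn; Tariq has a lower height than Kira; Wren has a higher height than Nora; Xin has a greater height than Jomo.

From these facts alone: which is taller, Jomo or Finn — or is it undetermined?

undetermined

Following every chain through Jomo: above Jomo we get Isla, Wren, Bea, Xin, Cleo, Kai, Quinn.
Finn is not reached, and no chain runs the other way from Finn to Jomo.
So the given relations leave the order of Jomo and Finn undetermined.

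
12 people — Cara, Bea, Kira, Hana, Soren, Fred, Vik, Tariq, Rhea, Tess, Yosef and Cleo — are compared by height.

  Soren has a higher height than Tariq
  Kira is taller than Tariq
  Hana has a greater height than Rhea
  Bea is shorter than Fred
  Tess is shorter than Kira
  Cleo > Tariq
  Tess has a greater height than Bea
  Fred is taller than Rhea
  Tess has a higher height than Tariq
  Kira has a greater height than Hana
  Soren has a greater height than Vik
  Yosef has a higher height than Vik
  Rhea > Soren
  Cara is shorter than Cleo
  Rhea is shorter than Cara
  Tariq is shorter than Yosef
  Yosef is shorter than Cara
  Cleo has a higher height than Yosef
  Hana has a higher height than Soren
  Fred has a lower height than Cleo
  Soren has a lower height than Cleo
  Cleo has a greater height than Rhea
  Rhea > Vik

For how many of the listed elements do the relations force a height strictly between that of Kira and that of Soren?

2

Chaining upward from Soren reaches: Rhea, Cara, Fred, Cleo, Hana.
Chaining downward from Kira reaches: Bea, Vik, Tariq, Rhea, Tess, Hana.
Strictly between Soren and Kira are those in both lists: Rhea, Hana — 2 elements.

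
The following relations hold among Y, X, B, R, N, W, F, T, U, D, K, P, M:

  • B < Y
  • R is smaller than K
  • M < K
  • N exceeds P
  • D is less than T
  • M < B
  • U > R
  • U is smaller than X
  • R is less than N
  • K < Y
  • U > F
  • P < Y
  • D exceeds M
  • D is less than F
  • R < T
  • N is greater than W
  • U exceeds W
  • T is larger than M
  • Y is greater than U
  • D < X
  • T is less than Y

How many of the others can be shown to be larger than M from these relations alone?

8

From M the given relations immediately reach D, K, T, B.
From those, F, X, Y — 7 in total.
From those, U — 8 in total.
Nothing else is reachable above M; 8 in all.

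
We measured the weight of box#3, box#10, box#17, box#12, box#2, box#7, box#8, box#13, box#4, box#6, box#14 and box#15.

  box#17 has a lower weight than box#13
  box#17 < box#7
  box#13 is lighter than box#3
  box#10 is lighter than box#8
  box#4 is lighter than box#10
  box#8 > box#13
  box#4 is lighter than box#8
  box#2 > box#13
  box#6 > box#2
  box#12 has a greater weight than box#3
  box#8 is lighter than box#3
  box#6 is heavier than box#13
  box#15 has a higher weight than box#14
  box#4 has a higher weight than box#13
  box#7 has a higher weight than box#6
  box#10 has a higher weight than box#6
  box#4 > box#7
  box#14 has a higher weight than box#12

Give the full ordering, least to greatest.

Nothing is placed below box#17, so it is least; from there box#17 < box#13; box#13 < box#2; box#2 < box#6; box#6 < box#7; box#7 < box#4; box#4 < box#10; box#10 < box#8; box#8 < box#3; box#3 < box#12; box#12 < box#14; box#14 < box#15, each given directly.

box#17 < box#13 < box#2 < box#6 < box#7 < box#4 < box#10 < box#8 < box#3 < box#12 < box#14 < box#15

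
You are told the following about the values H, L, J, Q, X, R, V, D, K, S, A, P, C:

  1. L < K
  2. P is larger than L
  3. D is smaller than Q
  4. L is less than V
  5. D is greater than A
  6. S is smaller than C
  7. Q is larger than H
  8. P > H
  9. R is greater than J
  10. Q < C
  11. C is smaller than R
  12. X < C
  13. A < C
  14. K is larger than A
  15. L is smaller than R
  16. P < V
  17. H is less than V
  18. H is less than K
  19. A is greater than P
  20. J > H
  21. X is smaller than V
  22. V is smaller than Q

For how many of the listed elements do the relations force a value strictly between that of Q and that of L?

4

The relations place L below Q. An element lies strictly between them when it is forced above L and also forced below Q.
Above L: {P, A, V, D, K, C, R}. Below Q: {H, P, A, X, V, D}.
Intersection: {P, A, V, D} — 4.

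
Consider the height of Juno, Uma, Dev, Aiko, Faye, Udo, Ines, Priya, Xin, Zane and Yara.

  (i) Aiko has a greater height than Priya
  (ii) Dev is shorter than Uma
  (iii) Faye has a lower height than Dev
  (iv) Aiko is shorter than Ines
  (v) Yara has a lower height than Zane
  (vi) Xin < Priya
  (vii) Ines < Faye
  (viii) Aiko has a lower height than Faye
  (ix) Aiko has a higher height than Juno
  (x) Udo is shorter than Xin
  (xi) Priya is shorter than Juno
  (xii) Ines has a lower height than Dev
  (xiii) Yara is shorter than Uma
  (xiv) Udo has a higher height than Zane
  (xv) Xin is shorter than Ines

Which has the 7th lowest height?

Aiko

Chaining the given pairs: Yara < Zane < Udo < Xin < Priya < Juno < Aiko < Ines < Faye < Dev < Uma.
The 7th smallest is Aiko.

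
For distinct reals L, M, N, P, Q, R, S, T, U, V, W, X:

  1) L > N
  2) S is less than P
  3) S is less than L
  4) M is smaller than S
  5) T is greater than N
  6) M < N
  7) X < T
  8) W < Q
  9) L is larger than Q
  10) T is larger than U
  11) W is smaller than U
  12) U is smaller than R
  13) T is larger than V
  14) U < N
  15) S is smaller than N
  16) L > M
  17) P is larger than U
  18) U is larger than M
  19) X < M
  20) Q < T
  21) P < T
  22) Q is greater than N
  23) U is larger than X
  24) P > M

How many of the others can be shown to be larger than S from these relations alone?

Directly above S: N, P, L.
One step further: Q, T (5 so far).
No other element is forced above S by the given relations, so the count is 5.

5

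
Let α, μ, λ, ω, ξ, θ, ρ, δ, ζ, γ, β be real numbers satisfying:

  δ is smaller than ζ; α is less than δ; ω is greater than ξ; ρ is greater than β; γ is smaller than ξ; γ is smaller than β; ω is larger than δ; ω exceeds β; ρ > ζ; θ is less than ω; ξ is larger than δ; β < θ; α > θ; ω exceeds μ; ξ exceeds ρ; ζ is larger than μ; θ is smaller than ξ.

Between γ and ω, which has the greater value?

ω

The relevant relations are γ < β; β < θ; θ < α; α < δ; δ < ζ; ζ < ρ; ρ < ξ; ξ < ω.
Together: γ < β < θ < α < δ < ζ < ρ < ξ < ω.
So γ < ω; ω is the larger of the two.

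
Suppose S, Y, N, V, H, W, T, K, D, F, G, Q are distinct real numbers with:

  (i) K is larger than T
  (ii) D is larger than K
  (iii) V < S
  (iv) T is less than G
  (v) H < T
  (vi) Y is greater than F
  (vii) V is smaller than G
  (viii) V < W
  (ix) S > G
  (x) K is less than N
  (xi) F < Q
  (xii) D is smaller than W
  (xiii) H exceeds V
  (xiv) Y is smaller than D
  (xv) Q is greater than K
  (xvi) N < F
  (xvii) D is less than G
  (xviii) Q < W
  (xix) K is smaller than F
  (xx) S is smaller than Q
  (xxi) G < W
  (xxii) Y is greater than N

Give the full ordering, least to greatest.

V < H < T < K < N < F < Y < D < G < S < Q < W

Each adjacent pair is fixed by a given relation: V < H; H < T; T < K; K < N; N < F; F < Y; Y < D; D < G; G < S; S < Q; Q < W. Chaining them end to end gives the full order.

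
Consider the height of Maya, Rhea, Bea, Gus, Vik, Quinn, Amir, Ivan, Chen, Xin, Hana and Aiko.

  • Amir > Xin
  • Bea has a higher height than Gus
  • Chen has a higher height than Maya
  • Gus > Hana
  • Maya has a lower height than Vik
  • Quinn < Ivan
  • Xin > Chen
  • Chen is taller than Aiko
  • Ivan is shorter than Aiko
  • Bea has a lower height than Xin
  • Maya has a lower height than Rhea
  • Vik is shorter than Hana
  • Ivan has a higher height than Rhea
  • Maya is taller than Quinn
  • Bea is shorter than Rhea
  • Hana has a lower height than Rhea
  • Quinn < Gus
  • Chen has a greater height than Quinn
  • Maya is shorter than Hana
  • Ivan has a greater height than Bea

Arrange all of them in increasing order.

Quinn < Maya < Vik < Hana < Gus < Bea < Rhea < Ivan < Aiko < Chen < Xin < Amir

Each adjacent pair is fixed by a given relation: Quinn < Maya; Maya < Vik; Vik < Hana; Hana < Gus; Gus < Bea; Bea < Rhea; Rhea < Ivan; Ivan < Aiko; Aiko < Chen; Chen < Xin; Xin < Amir. Chaining them end to end gives the full order.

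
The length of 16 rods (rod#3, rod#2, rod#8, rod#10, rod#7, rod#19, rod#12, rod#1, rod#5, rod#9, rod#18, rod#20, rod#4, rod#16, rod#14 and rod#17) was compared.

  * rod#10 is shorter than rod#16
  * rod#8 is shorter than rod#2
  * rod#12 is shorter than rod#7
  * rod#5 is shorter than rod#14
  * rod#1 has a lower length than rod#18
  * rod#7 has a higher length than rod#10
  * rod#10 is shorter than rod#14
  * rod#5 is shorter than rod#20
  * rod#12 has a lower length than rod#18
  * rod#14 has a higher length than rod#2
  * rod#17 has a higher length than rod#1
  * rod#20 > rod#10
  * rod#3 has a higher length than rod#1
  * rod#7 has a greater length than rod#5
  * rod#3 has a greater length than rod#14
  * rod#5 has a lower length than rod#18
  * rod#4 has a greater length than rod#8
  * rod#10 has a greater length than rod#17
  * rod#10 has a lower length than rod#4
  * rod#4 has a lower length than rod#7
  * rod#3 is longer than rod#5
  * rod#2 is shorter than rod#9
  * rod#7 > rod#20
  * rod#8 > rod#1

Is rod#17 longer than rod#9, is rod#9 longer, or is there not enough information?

Following every chain through rod#17: above rod#17 we get rod#10, rod#20, rod#16, rod#4, rod#7, rod#14, rod#3; below rod#17 we get rod#1.
rod#9 is not reached, and no chain runs the other way from rod#9 to rod#17.
So the given relations leave the order of rod#17 and rod#9 undetermined.

undetermined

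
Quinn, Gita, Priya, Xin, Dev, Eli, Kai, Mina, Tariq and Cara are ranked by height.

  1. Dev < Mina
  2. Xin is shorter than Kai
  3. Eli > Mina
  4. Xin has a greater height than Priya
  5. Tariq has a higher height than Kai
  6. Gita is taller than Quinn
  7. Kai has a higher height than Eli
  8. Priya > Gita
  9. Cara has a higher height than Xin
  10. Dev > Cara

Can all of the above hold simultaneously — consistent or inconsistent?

consistent

The single ordering Quinn < Gita < Priya < Xin < Cara < Dev < Mina < Eli < Kai < Tariq satisfies every listed relation, so no contradiction arises.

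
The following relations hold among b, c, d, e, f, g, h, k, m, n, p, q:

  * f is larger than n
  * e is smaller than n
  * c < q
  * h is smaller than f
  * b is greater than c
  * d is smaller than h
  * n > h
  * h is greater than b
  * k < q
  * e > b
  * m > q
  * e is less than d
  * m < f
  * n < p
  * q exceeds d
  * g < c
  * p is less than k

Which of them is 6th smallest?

h

Chaining the given pairs: g < c < b < e < d < h < n < p < k < q < m < f.
Counting 6 from the smallest end gives h.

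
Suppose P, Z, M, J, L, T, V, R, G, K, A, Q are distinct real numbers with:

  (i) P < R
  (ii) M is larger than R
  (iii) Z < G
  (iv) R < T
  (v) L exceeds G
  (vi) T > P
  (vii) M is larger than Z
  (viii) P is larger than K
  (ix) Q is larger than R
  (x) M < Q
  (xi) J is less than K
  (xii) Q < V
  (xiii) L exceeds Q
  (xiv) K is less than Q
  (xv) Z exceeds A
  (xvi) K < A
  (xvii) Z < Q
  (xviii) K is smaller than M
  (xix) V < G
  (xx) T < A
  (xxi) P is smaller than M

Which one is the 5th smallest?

The consecutive relations fix a unique order: J < K < P < R < T < A < Z < M < Q < V < G < L.
Counting 5 from the smallest end gives T.

T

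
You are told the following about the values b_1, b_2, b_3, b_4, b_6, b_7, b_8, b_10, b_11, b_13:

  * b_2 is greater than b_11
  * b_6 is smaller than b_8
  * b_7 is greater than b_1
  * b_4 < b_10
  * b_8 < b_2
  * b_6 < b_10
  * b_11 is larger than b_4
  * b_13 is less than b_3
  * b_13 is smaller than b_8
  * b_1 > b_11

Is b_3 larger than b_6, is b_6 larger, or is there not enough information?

Following every chain through b_6: above b_6 we get b_8, b_10, b_2.
b_3 is not reached, and no chain runs the other way from b_3 to b_6.
So the given relations leave the order of b_6 and b_3 undetermined.

undetermined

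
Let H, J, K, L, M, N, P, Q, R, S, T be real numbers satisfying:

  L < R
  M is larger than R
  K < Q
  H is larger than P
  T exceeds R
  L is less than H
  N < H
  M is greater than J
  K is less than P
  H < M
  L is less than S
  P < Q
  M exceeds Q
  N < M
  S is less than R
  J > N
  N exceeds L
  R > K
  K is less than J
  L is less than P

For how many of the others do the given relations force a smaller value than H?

The elements the relations force below H are L, N, K, P — no chain reaches any other.
That is 4.

4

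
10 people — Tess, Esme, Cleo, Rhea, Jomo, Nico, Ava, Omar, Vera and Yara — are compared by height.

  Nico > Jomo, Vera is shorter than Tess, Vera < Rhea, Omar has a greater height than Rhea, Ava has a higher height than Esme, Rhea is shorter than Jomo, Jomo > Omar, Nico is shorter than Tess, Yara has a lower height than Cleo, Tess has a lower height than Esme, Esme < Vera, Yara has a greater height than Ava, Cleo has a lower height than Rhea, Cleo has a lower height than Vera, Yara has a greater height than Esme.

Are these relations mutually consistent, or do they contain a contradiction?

inconsistent

We have Tess < Esme stated directly, yet also Esme < Ava < Yara < Cleo < Vera < Rhea < Omar < Jomo < Nico < Tess by chaining the others — so Esme < Tess. Contradiction.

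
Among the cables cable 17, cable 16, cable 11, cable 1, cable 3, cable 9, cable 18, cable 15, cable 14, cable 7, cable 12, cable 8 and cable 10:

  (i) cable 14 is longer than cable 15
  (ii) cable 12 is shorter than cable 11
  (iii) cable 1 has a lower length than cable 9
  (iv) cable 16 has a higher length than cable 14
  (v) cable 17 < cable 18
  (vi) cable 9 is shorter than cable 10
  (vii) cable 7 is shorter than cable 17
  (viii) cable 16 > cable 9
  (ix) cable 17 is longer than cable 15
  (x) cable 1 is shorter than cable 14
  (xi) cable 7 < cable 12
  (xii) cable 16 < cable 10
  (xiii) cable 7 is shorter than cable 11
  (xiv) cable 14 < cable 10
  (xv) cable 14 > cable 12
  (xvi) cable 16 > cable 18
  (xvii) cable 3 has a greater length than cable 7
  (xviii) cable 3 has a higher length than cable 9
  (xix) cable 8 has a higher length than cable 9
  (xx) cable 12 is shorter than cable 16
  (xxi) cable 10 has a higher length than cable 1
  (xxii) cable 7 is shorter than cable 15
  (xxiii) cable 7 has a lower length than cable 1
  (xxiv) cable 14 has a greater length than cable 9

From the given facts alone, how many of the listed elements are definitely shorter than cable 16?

Directly below cable 16: cable 9, cable 12, cable 14, cable 18.
One step further: cable 7, cable 15, cable 1, cable 17 (8 so far).
No other element is forced below cable 16 by the given relations, so the count is 8.

8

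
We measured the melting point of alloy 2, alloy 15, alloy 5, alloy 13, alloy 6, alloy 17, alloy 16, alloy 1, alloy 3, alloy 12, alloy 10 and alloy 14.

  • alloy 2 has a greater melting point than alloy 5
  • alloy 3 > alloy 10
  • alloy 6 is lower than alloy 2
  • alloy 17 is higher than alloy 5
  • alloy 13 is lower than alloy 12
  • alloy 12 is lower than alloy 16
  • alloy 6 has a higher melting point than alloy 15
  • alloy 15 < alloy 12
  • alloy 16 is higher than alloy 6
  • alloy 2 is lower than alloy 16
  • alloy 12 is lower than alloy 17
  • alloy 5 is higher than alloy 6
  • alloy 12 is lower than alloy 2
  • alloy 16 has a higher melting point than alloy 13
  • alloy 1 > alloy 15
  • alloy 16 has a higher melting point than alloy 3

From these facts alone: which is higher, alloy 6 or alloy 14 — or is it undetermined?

undetermined

Following every chain through alloy 6: above alloy 6 we get alloy 5, alloy 2, alloy 17, alloy 16; below alloy 6 we get alloy 15.
alloy 14 is not reached, and no chain runs the other way from alloy 14 to alloy 6.
So the given relations leave the order of alloy 6 and alloy 14 undetermined.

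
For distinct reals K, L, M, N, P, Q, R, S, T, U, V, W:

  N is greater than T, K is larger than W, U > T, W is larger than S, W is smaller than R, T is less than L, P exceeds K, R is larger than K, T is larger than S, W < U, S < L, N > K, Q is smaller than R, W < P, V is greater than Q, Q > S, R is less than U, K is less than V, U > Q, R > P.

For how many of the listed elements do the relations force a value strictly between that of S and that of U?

6

The relations place S below U. An element lies strictly between them when it is forced above S and also forced below U.
Above S: {Q, W, T, L, K, N, P, V, R}. Below U: {Q, W, T, K, P, R}.
Intersection: {Q, W, T, K, P, R} — 6.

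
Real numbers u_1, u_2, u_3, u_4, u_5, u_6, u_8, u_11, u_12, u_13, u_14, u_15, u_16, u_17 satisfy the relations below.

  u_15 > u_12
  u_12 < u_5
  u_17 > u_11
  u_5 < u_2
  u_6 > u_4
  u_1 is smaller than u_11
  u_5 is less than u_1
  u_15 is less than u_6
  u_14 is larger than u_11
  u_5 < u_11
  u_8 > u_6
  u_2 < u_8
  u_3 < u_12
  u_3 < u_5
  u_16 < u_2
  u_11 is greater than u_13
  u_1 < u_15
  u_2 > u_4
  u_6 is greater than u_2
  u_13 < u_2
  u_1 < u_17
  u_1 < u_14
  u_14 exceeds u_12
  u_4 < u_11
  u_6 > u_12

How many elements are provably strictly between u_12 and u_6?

Chaining upward from u_12 reaches: u_5, u_1, u_2, u_11, u_15, u_17, u_14, u_8.
Chaining downward from u_6 reaches: u_3, u_5, u_13, u_1, u_16, u_4, u_2, u_15.
Strictly between u_12 and u_6 are those in both lists: u_5, u_1, u_2, u_15 — 4 elements.

4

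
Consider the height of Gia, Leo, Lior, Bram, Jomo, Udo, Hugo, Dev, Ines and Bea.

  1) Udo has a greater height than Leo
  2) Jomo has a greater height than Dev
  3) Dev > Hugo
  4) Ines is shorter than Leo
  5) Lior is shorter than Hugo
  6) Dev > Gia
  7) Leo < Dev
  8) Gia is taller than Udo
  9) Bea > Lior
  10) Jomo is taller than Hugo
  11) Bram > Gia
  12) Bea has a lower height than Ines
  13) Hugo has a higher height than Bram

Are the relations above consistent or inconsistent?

consistent

Every relation is compatible with Lior < Bea < Ines < Leo < Udo < Gia < Bram < Hugo < Dev < Jomo; the set is consistent.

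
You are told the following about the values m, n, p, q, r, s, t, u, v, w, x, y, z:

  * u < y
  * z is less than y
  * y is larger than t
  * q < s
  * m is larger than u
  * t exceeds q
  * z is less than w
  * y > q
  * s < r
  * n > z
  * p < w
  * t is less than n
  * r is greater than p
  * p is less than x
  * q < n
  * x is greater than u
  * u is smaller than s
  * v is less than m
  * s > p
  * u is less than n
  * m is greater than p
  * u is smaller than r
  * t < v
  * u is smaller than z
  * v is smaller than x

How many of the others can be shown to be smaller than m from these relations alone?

5

Directly below m: u, p, v.
One step further: t (4 so far).
One step further: q (5 so far).
Nothing else is reachable below m; 5 in all.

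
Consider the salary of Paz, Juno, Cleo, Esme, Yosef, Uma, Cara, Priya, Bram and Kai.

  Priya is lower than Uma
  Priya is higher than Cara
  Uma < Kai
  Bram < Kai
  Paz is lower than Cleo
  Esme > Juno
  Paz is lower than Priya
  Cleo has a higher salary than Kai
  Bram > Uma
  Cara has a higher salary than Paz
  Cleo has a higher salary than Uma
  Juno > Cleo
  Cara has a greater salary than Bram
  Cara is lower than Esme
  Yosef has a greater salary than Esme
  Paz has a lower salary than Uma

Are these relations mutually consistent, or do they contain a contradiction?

inconsistent

Chaining the given relations yields Cara < Priya < Uma < Bram, so Cara < Bram. But one relation states Bram < Cara. These cannot both hold.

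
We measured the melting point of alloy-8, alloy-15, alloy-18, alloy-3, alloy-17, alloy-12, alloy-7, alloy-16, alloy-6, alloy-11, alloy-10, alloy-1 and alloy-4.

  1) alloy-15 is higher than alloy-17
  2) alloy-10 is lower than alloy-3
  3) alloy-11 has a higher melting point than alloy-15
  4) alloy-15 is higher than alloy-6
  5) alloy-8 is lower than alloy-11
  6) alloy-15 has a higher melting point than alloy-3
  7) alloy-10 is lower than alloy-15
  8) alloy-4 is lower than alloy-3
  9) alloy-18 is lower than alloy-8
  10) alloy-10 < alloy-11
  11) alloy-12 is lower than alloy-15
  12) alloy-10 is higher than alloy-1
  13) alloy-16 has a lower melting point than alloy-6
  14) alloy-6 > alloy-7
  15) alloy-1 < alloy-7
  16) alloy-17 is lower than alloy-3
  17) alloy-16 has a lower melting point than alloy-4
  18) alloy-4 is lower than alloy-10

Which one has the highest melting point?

alloy-11

Chaining downward from alloy-11: directly below it, alloy-10, alloy-8, alloy-15; then alloy-1, alloy-18, alloy-12, alloy-17, alloy-4, alloy-6, alloy-3; then alloy-7, alloy-16.
That covers every other element, and nothing is given above alloy-11, so alloy-11 is the highest melting point.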